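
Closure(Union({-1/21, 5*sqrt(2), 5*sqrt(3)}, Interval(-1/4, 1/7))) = Union({5*sqrt(2), 5*sqrt(3)}, Interval(-1/4, 1/7))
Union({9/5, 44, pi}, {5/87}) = {5/87, 9/5, 44, pi}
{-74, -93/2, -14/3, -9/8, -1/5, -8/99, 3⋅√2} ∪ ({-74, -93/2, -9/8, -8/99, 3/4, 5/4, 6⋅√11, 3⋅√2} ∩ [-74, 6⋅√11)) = {-74, -93/2, -14/3, -9/8, -1/5, -8/99, 3/4, 5/4, 3⋅√2}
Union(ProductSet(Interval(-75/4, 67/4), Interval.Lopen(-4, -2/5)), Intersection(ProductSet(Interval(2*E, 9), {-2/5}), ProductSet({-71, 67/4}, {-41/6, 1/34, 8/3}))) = ProductSet(Interval(-75/4, 67/4), Interval.Lopen(-4, -2/5))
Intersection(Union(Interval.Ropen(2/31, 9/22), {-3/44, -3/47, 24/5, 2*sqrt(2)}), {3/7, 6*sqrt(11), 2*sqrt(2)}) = {2*sqrt(2)}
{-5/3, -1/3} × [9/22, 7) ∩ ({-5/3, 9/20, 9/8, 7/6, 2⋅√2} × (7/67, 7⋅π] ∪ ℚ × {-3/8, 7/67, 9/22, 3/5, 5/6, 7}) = ({-5/3} × [9/22, 7)) ∪ ({-5/3, -1/3} × {9/22, 3/5, 5/6})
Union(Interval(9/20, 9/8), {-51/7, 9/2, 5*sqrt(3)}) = Union({-51/7, 9/2, 5*sqrt(3)}, Interval(9/20, 9/8))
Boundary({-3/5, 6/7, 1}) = {-3/5, 6/7, 1}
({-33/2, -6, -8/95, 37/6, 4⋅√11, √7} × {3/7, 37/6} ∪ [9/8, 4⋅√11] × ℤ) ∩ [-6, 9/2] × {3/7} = {-6, -8/95, √7} × {3/7}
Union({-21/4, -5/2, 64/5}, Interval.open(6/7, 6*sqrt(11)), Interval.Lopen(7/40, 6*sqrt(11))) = Union({-21/4, -5/2}, Interval.Lopen(7/40, 6*sqrt(11)))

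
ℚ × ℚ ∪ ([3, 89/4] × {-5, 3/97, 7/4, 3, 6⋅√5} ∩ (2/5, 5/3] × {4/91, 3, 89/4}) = ℚ × ℚ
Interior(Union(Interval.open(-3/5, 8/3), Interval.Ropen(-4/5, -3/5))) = Union(Interval.open(-4/5, -3/5), Interval.open(-3/5, 8/3))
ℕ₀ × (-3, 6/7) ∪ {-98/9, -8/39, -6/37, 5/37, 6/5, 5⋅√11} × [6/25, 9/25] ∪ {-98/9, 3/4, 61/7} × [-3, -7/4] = (ℕ₀ × (-3, 6/7)) ∪ ({-98/9, 3/4, 61/7} × [-3, -7/4]) ∪ ({-98/9, -8/39, -6/37, 5/37, 6/5, 5⋅√11} × [6/25, 9/25])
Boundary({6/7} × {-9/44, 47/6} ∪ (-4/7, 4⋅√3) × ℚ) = [-4/7, 4⋅√3] × ℝ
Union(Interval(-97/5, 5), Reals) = Interval(-oo, oo)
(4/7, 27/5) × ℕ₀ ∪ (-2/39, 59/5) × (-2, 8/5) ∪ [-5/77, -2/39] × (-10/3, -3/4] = ((4/7, 27/5) × ℕ₀) ∪ ([-5/77, -2/39] × (-10/3, -3/4]) ∪ ((-2/39, 59/5) × (-2, 8/5))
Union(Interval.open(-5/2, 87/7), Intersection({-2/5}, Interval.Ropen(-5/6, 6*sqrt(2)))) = Interval.open(-5/2, 87/7)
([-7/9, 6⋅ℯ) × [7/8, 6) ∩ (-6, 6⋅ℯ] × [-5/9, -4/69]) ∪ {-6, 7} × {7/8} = {-6, 7} × {7/8}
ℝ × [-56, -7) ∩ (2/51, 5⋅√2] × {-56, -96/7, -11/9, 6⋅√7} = (2/51, 5⋅√2] × {-56, -96/7}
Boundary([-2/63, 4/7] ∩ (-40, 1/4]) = {-2/63, 1/4}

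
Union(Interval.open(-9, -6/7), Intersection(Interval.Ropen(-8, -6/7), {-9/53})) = Interval.open(-9, -6/7)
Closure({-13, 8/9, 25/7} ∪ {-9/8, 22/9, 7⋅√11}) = {-13, -9/8, 8/9, 22/9, 25/7, 7⋅√11}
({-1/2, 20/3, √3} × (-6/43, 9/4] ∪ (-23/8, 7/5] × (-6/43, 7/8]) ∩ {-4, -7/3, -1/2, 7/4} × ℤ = ({-1/2} × {0, 1, 2}) ∪ ({-7/3, -1/2} × {0})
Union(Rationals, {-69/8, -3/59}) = Rationals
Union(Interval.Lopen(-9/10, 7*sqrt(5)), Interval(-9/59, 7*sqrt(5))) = Interval.Lopen(-9/10, 7*sqrt(5))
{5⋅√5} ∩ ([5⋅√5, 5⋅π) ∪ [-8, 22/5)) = {5⋅√5}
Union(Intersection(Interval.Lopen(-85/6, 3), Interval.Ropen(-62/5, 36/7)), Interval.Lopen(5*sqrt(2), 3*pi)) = Union(Interval(-62/5, 3), Interval.Lopen(5*sqrt(2), 3*pi))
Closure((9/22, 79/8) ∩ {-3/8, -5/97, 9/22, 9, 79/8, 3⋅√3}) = {9, 3⋅√3}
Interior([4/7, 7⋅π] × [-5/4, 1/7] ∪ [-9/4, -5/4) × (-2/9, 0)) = ((-9/4, -5/4) × (-2/9, 0)) ∪ ((4/7, 7⋅π) × (-5/4, 1/7))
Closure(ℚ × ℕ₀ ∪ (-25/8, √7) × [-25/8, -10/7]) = (ℝ × (ℕ₀ \ (-25/8, -10/7))) ∪ ([-25/8, √7] × [-25/8, -10/7]) ∪ ((ℚ ∪ (-∞, -25/8] ∪ [√7, ∞)) × ℕ₀)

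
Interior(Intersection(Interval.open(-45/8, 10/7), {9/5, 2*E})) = EmptySet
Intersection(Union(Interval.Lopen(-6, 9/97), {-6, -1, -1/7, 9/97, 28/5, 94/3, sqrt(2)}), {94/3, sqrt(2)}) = {94/3, sqrt(2)}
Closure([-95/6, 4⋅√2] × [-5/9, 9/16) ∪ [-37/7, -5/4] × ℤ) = ([-37/7, -5/4] × ℤ) ∪ ([-95/6, 4⋅√2] × [-5/9, 9/16])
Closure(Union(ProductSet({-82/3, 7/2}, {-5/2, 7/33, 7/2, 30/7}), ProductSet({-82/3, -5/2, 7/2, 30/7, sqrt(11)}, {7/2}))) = Union(ProductSet({-82/3, 7/2}, {-5/2, 7/33, 7/2, 30/7}), ProductSet({-82/3, -5/2, 7/2, 30/7, sqrt(11)}, {7/2}))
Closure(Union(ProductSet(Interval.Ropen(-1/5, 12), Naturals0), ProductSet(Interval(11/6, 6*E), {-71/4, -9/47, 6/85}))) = Union(ProductSet(Interval(-1/5, 12), Naturals0), ProductSet(Interval(11/6, 6*E), {-71/4, -9/47, 6/85}))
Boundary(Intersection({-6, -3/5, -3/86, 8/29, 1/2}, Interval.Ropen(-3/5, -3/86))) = {-3/5}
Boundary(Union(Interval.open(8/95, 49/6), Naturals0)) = Union(Complement(Naturals0, Interval.open(8/95, 49/6)), {8/95, 49/6})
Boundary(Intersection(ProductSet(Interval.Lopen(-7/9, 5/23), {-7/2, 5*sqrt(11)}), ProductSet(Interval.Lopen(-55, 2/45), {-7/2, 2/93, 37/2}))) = ProductSet(Interval(-7/9, 2/45), {-7/2})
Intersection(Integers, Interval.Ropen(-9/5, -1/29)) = Range(-1, 0, 1)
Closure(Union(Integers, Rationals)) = Reals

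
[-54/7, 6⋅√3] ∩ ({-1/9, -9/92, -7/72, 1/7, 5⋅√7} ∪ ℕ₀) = {-1/9, -9/92, -7/72, 1/7} ∪ {0, 1, …, 10}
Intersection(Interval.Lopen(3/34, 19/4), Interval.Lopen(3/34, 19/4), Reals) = Interval.Lopen(3/34, 19/4)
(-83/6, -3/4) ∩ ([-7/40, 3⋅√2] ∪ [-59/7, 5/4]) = [-59/7, -3/4)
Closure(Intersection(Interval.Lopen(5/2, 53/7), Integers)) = Range(3, 8, 1)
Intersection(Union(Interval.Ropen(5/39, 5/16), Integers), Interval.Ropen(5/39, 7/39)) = Interval.Ropen(5/39, 7/39)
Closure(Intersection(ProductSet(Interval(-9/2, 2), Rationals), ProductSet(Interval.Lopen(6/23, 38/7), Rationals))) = ProductSet(Interval(6/23, 2), Reals)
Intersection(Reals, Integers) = Integers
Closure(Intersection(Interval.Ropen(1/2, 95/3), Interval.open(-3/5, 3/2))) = Interval(1/2, 3/2)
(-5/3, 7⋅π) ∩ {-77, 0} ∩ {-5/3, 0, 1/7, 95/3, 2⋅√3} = {0}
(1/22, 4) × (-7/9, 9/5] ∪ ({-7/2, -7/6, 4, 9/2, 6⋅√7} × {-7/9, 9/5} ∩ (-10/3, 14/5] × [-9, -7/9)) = (1/22, 4) × (-7/9, 9/5]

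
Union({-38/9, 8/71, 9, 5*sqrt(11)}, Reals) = Reals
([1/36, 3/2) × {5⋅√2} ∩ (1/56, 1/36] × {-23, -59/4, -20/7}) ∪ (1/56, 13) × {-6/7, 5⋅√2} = (1/56, 13) × {-6/7, 5⋅√2}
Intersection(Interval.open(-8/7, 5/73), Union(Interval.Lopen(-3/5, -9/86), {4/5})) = Interval.Lopen(-3/5, -9/86)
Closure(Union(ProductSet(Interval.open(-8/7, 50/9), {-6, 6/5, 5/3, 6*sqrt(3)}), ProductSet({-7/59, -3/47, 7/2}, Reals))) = Union(ProductSet({-7/59, -3/47, 7/2}, Reals), ProductSet(Interval(-8/7, 50/9), {-6, 6/5, 5/3, 6*sqrt(3)}))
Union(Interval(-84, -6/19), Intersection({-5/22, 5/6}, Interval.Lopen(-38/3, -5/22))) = Union({-5/22}, Interval(-84, -6/19))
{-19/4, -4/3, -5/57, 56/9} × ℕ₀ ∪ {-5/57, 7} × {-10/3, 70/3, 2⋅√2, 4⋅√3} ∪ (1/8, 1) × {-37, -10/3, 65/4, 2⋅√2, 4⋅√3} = ({-19/4, -4/3, -5/57, 56/9} × ℕ₀) ∪ ({-5/57, 7} × {-10/3, 70/3, 2⋅√2, 4⋅√3}) ∪ ((1/8, 1) × {-37, -10/3, 65/4, 2⋅√2, 4⋅√3})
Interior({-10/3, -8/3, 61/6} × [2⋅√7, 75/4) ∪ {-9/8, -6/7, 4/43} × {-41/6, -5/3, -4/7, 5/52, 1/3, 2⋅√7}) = ∅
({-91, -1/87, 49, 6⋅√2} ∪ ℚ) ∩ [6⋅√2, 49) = {6⋅√2} ∪ (ℚ ∩ [6⋅√2, 49))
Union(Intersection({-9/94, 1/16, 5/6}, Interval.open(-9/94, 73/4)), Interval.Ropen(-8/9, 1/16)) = Union({5/6}, Interval(-8/9, 1/16))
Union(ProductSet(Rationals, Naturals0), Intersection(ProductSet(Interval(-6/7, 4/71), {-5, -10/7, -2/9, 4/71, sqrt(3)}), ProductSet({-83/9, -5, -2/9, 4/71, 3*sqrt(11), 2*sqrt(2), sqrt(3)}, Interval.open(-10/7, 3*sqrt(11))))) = Union(ProductSet({-2/9, 4/71}, {-2/9, 4/71, sqrt(3)}), ProductSet(Rationals, Naturals0))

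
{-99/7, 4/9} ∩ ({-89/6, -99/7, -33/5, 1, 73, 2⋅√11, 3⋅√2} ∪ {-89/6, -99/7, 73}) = {-99/7}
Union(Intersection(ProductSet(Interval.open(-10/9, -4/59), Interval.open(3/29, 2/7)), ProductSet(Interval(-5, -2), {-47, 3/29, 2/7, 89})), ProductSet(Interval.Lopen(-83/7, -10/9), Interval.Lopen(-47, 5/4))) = ProductSet(Interval.Lopen(-83/7, -10/9), Interval.Lopen(-47, 5/4))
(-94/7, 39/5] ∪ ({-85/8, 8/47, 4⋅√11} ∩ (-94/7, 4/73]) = (-94/7, 39/5]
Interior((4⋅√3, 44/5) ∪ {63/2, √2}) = (4⋅√3, 44/5)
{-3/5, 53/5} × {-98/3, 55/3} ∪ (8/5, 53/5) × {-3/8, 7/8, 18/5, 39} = ({-3/5, 53/5} × {-98/3, 55/3}) ∪ ((8/5, 53/5) × {-3/8, 7/8, 18/5, 39})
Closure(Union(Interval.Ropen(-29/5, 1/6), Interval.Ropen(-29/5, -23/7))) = Interval(-29/5, 1/6)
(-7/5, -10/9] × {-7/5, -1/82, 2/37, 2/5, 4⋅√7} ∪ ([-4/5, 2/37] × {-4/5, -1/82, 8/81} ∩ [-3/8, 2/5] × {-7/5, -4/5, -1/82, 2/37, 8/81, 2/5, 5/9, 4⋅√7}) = ([-3/8, 2/37] × {-4/5, -1/82, 8/81}) ∪ ((-7/5, -10/9] × {-7/5, -1/82, 2/37, 2/5, 4⋅√7})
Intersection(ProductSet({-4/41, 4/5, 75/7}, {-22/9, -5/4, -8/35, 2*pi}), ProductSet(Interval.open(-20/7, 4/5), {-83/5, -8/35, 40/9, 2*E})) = ProductSet({-4/41}, {-8/35})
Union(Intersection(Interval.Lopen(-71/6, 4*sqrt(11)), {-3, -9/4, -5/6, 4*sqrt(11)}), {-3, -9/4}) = {-3, -9/4, -5/6, 4*sqrt(11)}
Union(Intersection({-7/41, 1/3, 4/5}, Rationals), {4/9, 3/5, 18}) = {-7/41, 1/3, 4/9, 3/5, 4/5, 18}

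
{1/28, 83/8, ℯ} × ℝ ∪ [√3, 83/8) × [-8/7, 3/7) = ({1/28, 83/8, ℯ} × ℝ) ∪ ([√3, 83/8) × [-8/7, 3/7))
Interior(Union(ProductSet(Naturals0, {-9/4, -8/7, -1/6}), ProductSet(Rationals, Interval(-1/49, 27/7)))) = EmptySet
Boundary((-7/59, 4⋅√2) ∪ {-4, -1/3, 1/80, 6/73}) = {-4, -1/3, -7/59, 4⋅√2}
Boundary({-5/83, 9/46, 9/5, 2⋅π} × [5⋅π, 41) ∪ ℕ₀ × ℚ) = (ℕ₀ × ℝ) ∪ ({-5/83, 9/46, 9/5, 2⋅π} × [5⋅π, 41])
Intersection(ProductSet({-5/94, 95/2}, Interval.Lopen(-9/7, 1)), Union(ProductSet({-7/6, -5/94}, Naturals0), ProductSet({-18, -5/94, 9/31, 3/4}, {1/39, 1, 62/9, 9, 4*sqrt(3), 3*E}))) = ProductSet({-5/94}, Union({1/39}, Range(0, 2, 1)))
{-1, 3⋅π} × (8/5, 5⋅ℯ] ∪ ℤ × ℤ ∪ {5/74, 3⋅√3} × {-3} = (ℤ × ℤ) ∪ ({5/74, 3⋅√3} × {-3}) ∪ ({-1, 3⋅π} × (8/5, 5⋅ℯ])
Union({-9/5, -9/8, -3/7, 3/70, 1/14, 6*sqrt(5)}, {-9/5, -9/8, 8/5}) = {-9/5, -9/8, -3/7, 3/70, 1/14, 8/5, 6*sqrt(5)}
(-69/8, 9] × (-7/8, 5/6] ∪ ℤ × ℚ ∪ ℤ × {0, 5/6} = (ℤ × ℚ) ∪ ((-69/8, 9] × (-7/8, 5/6])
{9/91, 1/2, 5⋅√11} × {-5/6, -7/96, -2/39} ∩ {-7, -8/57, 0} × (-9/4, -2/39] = ∅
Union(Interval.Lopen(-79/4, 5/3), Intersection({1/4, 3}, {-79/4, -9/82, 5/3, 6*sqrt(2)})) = Interval.Lopen(-79/4, 5/3)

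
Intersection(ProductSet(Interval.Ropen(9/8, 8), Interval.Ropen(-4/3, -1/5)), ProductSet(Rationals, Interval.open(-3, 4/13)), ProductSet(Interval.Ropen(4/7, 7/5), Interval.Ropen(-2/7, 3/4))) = ProductSet(Intersection(Interval.Ropen(9/8, 7/5), Rationals), Interval.Ropen(-2/7, -1/5))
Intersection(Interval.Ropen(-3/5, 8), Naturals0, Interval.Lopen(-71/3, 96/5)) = Range(0, 8, 1)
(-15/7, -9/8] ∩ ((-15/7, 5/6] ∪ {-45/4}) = (-15/7, -9/8]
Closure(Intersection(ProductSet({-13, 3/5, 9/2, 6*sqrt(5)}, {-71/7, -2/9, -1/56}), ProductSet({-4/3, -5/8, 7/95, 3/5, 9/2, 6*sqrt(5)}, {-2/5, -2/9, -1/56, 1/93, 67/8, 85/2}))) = ProductSet({3/5, 9/2, 6*sqrt(5)}, {-2/9, -1/56})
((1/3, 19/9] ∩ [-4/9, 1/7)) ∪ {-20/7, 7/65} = {-20/7, 7/65}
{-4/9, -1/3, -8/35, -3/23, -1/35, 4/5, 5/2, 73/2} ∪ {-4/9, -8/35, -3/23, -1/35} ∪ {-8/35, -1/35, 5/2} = {-4/9, -1/3, -8/35, -3/23, -1/35, 4/5, 5/2, 73/2}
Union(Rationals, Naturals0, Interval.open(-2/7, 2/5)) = Union(Interval(-2/7, 2/5), Rationals)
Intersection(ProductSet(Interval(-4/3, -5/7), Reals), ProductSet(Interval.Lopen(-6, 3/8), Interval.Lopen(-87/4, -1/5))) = ProductSet(Interval(-4/3, -5/7), Interval.Lopen(-87/4, -1/5))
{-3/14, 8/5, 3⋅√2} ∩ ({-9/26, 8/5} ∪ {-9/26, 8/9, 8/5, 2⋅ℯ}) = {8/5}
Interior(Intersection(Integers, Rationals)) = EmptySet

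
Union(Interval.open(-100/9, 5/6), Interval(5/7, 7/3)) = Interval.Lopen(-100/9, 7/3)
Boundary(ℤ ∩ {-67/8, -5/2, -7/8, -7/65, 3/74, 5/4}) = ∅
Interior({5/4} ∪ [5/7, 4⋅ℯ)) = (5/7, 4⋅ℯ)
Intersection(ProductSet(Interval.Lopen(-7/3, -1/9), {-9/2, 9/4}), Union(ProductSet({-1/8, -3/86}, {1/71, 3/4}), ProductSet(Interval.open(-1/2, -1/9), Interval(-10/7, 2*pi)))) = ProductSet(Interval.open(-1/2, -1/9), {9/4})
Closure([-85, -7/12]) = [-85, -7/12]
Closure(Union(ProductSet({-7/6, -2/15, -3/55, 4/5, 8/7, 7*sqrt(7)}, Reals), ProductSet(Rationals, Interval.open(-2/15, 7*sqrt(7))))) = Union(ProductSet({-7/6, -2/15, -3/55, 4/5, 8/7, 7*sqrt(7)}, Reals), ProductSet(Reals, Interval(-2/15, 7*sqrt(7))))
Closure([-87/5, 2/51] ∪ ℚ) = ℚ ∪ (-∞, ∞)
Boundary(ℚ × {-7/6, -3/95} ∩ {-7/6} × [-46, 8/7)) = {-7/6} × {-7/6, -3/95}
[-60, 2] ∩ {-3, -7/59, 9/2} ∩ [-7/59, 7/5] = {-7/59}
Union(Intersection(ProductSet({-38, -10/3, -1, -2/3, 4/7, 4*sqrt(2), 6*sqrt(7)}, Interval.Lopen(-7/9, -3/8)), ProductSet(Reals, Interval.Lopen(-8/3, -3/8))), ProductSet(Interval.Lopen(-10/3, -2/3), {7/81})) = Union(ProductSet({-38, -10/3, -1, -2/3, 4/7, 4*sqrt(2), 6*sqrt(7)}, Interval.Lopen(-7/9, -3/8)), ProductSet(Interval.Lopen(-10/3, -2/3), {7/81}))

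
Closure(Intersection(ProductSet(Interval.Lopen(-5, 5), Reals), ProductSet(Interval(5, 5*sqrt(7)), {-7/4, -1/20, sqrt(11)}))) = ProductSet({5}, {-7/4, -1/20, sqrt(11)})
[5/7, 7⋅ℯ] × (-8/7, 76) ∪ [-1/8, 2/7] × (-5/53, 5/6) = ([-1/8, 2/7] × (-5/53, 5/6)) ∪ ([5/7, 7⋅ℯ] × (-8/7, 76))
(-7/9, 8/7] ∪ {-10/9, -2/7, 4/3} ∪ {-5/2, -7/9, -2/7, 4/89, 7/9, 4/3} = {-5/2, -10/9, 4/3} ∪ [-7/9, 8/7]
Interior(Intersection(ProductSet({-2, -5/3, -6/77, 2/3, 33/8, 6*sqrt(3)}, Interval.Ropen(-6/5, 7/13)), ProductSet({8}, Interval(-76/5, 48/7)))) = EmptySet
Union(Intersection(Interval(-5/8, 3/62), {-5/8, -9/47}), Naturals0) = Union({-5/8, -9/47}, Naturals0)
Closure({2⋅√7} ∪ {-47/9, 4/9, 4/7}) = {-47/9, 4/9, 4/7, 2⋅√7}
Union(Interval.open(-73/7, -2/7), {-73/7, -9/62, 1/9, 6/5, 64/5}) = Union({-9/62, 1/9, 6/5, 64/5}, Interval.Ropen(-73/7, -2/7))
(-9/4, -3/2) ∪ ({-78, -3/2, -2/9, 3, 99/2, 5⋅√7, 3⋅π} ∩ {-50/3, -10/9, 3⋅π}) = (-9/4, -3/2) ∪ {3⋅π}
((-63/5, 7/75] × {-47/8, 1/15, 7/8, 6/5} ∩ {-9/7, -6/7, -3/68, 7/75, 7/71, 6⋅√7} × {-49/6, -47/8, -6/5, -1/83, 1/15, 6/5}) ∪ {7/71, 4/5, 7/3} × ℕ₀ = ({7/71, 4/5, 7/3} × ℕ₀) ∪ ({-9/7, -6/7, -3/68, 7/75} × {-47/8, 1/15, 6/5})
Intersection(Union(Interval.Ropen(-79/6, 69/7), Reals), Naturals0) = Naturals0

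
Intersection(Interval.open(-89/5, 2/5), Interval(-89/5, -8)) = Interval.Lopen(-89/5, -8)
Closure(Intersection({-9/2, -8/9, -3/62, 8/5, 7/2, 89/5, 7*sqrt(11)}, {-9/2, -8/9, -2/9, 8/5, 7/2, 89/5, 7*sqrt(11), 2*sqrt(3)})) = {-9/2, -8/9, 8/5, 7/2, 89/5, 7*sqrt(11)}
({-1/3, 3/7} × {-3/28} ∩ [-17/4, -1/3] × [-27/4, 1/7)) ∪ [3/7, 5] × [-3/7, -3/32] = ({-1/3} × {-3/28}) ∪ ([3/7, 5] × [-3/7, -3/32])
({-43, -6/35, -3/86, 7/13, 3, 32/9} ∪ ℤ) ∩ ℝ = ℤ ∪ {-6/35, -3/86, 7/13, 32/9}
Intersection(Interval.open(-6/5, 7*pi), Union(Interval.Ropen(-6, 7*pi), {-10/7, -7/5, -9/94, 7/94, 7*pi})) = Interval.open(-6/5, 7*pi)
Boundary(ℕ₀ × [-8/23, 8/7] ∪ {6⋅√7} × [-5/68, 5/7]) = (ℕ₀ × [-8/23, 8/7]) ∪ ({6⋅√7} × [-5/68, 5/7])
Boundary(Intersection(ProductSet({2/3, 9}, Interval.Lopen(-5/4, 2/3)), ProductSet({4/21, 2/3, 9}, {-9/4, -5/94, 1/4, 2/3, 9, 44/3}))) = ProductSet({2/3, 9}, {-5/94, 1/4, 2/3})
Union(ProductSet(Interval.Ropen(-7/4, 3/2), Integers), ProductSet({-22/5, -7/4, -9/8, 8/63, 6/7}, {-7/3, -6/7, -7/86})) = Union(ProductSet({-22/5, -7/4, -9/8, 8/63, 6/7}, {-7/3, -6/7, -7/86}), ProductSet(Interval.Ropen(-7/4, 3/2), Integers))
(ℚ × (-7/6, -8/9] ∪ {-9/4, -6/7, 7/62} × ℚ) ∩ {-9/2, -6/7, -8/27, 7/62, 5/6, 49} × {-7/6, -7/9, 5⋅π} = {-6/7, 7/62} × {-7/6, -7/9}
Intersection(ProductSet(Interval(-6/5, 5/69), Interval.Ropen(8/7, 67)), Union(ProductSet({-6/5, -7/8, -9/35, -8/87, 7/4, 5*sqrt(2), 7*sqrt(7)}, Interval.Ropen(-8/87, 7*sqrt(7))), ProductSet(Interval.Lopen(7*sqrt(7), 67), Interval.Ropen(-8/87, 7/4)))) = ProductSet({-6/5, -7/8, -9/35, -8/87}, Interval.Ropen(8/7, 7*sqrt(7)))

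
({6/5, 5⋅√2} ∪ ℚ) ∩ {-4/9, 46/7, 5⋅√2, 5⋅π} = {-4/9, 46/7, 5⋅√2}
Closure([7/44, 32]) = [7/44, 32]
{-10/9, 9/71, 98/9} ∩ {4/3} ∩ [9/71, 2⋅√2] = ∅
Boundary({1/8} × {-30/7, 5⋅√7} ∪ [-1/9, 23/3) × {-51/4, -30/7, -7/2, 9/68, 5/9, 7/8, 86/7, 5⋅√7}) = [-1/9, 23/3] × {-51/4, -30/7, -7/2, 9/68, 5/9, 7/8, 86/7, 5⋅√7}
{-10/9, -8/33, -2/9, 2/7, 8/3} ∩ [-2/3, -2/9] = {-8/33, -2/9}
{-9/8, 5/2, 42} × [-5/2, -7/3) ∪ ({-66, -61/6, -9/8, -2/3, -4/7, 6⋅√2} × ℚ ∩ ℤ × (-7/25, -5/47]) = ({-66} × (ℚ ∩ (-7/25, -5/47])) ∪ ({-9/8, 5/2, 42} × [-5/2, -7/3))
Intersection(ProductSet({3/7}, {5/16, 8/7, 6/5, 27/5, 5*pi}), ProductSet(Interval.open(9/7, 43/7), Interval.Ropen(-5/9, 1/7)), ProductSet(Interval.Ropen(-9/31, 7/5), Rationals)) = EmptySet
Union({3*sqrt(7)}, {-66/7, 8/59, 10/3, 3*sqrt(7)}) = {-66/7, 8/59, 10/3, 3*sqrt(7)}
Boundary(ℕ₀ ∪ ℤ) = ℤ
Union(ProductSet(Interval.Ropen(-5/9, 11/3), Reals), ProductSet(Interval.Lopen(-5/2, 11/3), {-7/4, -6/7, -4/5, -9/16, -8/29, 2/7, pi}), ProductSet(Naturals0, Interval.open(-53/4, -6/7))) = Union(ProductSet(Interval.Lopen(-5/2, 11/3), {-7/4, -6/7, -4/5, -9/16, -8/29, 2/7, pi}), ProductSet(Interval.Ropen(-5/9, 11/3), Reals), ProductSet(Naturals0, Interval.open(-53/4, -6/7)))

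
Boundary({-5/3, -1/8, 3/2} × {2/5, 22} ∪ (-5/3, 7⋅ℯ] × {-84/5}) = ({-5/3, -1/8, 3/2} × {2/5, 22}) ∪ ([-5/3, 7⋅ℯ] × {-84/5})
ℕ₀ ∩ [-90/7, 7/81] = {0}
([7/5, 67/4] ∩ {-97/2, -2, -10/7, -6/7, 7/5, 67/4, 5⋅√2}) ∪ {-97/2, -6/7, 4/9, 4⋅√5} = {-97/2, -6/7, 4/9, 7/5, 67/4, 5⋅√2, 4⋅√5}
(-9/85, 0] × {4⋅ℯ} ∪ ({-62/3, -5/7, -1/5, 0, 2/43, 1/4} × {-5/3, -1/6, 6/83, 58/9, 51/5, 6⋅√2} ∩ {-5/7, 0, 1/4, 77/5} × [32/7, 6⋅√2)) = ({-5/7, 0, 1/4} × {58/9}) ∪ ((-9/85, 0] × {4⋅ℯ})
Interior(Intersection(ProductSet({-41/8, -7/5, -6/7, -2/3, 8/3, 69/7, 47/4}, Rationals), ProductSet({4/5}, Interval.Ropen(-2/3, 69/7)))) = EmptySet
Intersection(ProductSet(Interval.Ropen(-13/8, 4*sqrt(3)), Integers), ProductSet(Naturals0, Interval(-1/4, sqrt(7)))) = ProductSet(Range(0, 7, 1), Range(0, 3, 1))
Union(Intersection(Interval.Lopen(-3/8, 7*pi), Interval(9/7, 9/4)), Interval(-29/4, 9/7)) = Interval(-29/4, 9/4)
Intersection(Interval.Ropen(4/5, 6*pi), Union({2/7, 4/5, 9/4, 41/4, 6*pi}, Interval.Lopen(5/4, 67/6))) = Union({4/5}, Interval.Lopen(5/4, 67/6))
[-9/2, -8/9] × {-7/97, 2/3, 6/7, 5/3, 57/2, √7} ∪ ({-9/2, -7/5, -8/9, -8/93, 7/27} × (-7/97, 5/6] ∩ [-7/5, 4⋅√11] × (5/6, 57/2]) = [-9/2, -8/9] × {-7/97, 2/3, 6/7, 5/3, 57/2, √7}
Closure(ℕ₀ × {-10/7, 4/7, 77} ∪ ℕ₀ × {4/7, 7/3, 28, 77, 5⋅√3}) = ℕ₀ × {-10/7, 4/7, 7/3, 28, 77, 5⋅√3}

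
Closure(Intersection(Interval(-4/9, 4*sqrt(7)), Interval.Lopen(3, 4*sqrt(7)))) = Interval(3, 4*sqrt(7))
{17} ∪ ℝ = ℝ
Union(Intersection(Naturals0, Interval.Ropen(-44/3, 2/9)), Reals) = Union(Range(0, 1, 1), Reals)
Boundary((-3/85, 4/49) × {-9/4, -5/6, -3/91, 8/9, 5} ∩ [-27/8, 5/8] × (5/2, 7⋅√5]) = [-3/85, 4/49] × {5}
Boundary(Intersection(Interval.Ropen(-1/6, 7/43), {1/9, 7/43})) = {1/9}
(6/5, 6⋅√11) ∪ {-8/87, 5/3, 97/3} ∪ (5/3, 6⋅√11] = {-8/87, 97/3} ∪ (6/5, 6⋅√11]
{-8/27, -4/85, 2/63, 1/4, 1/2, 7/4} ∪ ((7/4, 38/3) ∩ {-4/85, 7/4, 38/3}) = {-8/27, -4/85, 2/63, 1/4, 1/2, 7/4}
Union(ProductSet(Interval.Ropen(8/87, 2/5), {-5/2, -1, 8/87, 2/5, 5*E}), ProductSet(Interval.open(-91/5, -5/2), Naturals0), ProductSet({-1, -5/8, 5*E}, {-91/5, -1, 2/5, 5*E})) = Union(ProductSet({-1, -5/8, 5*E}, {-91/5, -1, 2/5, 5*E}), ProductSet(Interval.open(-91/5, -5/2), Naturals0), ProductSet(Interval.Ropen(8/87, 2/5), {-5/2, -1, 8/87, 2/5, 5*E}))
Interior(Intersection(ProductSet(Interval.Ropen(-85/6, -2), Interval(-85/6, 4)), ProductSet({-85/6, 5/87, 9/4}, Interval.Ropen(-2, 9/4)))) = EmptySet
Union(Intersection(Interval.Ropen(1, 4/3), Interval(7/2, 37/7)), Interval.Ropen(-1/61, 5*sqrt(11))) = Interval.Ropen(-1/61, 5*sqrt(11))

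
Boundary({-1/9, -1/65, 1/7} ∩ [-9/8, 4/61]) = {-1/9, -1/65}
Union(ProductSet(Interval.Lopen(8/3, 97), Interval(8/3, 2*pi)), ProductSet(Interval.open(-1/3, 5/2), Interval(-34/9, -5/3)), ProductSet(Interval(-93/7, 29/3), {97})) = Union(ProductSet(Interval(-93/7, 29/3), {97}), ProductSet(Interval.open(-1/3, 5/2), Interval(-34/9, -5/3)), ProductSet(Interval.Lopen(8/3, 97), Interval(8/3, 2*pi)))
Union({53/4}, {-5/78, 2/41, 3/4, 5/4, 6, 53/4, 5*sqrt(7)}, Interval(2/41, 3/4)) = Union({-5/78, 5/4, 6, 53/4, 5*sqrt(7)}, Interval(2/41, 3/4))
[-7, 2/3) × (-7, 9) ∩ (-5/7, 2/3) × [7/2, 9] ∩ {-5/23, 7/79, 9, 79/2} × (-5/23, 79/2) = {-5/23, 7/79} × [7/2, 9)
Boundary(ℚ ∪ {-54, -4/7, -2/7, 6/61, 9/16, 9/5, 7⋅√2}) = ℝ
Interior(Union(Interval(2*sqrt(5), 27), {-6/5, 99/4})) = Interval.open(2*sqrt(5), 27)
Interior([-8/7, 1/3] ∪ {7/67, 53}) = (-8/7, 1/3)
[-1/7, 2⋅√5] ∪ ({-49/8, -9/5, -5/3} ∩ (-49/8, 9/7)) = {-9/5, -5/3} ∪ [-1/7, 2⋅√5]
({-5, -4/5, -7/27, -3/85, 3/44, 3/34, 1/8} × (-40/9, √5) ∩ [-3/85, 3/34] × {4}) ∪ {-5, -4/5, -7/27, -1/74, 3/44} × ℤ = {-5, -4/5, -7/27, -1/74, 3/44} × ℤ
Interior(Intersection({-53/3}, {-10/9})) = EmptySet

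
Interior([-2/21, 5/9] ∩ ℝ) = (-2/21, 5/9)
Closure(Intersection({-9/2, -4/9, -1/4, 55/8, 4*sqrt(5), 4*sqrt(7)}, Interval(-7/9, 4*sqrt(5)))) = {-4/9, -1/4, 55/8, 4*sqrt(5)}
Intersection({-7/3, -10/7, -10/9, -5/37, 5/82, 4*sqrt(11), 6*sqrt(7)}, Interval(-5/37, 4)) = {-5/37, 5/82}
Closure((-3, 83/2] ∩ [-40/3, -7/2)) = ∅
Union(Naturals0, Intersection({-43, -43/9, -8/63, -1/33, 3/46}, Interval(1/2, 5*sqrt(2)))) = Naturals0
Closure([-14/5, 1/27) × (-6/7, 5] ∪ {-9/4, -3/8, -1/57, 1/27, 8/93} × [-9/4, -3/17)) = ({-14/5, 1/27} × [-6/7, 5]) ∪ ({1/27, 8/93} × [-9/4, -3/17]) ∪ ([-14/5, 1/27] × {-6/7, 5}) ∪ ([-14/5, 1/27) × (-6/7, 5]) ∪ ({-9/4, -3/8, -1/57, 1/27, 8/93} × [-9/4, -3/17))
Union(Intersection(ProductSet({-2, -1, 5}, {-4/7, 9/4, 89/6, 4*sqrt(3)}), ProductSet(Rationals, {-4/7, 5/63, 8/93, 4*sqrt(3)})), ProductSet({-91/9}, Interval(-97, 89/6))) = Union(ProductSet({-91/9}, Interval(-97, 89/6)), ProductSet({-2, -1, 5}, {-4/7, 4*sqrt(3)}))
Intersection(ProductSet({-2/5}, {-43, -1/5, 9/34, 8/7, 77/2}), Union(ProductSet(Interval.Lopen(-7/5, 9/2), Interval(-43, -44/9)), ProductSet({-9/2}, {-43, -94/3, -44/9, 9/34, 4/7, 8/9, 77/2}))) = ProductSet({-2/5}, {-43})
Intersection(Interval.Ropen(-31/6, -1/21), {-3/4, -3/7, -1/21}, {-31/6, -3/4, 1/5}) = {-3/4}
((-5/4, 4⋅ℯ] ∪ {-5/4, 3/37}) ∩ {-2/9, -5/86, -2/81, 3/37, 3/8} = {-2/9, -5/86, -2/81, 3/37, 3/8}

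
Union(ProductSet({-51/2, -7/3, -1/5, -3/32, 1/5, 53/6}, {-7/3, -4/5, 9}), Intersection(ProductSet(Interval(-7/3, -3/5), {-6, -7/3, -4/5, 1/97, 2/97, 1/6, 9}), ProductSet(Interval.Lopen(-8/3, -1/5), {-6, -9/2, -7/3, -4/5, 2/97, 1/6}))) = Union(ProductSet({-51/2, -7/3, -1/5, -3/32, 1/5, 53/6}, {-7/3, -4/5, 9}), ProductSet(Interval(-7/3, -3/5), {-6, -7/3, -4/5, 2/97, 1/6}))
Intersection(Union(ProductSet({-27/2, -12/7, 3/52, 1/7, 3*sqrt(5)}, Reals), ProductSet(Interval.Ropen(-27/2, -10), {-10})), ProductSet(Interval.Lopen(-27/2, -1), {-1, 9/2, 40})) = ProductSet({-12/7}, {-1, 9/2, 40})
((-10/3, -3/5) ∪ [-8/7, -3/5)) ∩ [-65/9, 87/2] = (-10/3, -3/5)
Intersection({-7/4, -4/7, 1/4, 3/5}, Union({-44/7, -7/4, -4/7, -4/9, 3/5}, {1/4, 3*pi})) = {-7/4, -4/7, 1/4, 3/5}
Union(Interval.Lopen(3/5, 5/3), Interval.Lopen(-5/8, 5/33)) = Union(Interval.Lopen(-5/8, 5/33), Interval.Lopen(3/5, 5/3))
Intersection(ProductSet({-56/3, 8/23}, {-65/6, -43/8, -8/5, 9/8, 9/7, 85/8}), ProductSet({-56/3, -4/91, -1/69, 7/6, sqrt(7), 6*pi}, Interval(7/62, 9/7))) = ProductSet({-56/3}, {9/8, 9/7})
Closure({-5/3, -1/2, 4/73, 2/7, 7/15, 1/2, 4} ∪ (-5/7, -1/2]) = {-5/3, 4/73, 2/7, 7/15, 1/2, 4} ∪ [-5/7, -1/2]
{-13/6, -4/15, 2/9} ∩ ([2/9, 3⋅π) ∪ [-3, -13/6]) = {-13/6, 2/9}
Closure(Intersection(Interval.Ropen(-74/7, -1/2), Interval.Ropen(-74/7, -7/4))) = Interval(-74/7, -7/4)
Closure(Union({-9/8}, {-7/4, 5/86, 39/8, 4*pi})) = {-7/4, -9/8, 5/86, 39/8, 4*pi}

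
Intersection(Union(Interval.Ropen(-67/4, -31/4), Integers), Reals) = Union(Integers, Interval.Ropen(-67/4, -31/4))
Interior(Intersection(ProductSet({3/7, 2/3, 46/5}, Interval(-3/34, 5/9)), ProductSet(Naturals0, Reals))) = EmptySet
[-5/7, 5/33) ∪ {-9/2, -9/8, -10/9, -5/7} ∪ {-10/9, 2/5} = {-9/2, -9/8, -10/9, 2/5} ∪ [-5/7, 5/33)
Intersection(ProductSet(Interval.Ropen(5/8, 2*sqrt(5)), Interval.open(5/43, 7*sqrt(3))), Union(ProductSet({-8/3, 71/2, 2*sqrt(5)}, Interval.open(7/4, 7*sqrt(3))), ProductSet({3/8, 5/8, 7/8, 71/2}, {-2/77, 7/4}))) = ProductSet({5/8, 7/8}, {7/4})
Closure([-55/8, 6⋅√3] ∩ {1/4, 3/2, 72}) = {1/4, 3/2}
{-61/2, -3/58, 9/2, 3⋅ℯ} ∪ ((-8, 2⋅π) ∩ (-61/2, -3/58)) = {-61/2, 9/2, 3⋅ℯ} ∪ (-8, -3/58]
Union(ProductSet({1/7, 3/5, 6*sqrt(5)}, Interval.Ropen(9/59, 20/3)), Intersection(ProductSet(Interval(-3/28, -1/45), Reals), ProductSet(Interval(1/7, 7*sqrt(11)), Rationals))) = ProductSet({1/7, 3/5, 6*sqrt(5)}, Interval.Ropen(9/59, 20/3))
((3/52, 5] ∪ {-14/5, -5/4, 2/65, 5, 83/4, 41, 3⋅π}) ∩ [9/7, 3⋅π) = [9/7, 5]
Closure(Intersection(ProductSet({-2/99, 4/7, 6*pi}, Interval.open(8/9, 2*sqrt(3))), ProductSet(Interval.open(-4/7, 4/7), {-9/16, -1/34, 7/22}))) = EmptySet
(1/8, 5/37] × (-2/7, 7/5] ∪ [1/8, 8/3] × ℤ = ([1/8, 8/3] × ℤ) ∪ ((1/8, 5/37] × (-2/7, 7/5])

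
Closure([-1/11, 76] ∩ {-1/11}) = {-1/11}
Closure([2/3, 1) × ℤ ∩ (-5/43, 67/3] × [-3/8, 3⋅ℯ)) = [2/3, 1] × {0, 1, …, 8}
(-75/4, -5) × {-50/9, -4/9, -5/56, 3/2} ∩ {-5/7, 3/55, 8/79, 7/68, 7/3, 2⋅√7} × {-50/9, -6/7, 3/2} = ∅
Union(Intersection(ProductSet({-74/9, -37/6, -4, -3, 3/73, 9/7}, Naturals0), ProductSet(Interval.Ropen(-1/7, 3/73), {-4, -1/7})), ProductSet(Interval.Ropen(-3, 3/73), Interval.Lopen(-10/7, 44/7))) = ProductSet(Interval.Ropen(-3, 3/73), Interval.Lopen(-10/7, 44/7))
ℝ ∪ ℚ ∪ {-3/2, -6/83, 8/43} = ℝ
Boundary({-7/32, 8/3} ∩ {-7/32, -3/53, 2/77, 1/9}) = {-7/32}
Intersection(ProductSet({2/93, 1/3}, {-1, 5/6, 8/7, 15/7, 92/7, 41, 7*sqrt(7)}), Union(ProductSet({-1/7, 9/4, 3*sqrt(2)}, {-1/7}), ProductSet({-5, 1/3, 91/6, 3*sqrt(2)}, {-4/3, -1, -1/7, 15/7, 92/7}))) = ProductSet({1/3}, {-1, 15/7, 92/7})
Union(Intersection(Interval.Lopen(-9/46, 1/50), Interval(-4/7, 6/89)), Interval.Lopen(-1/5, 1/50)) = Interval.Lopen(-1/5, 1/50)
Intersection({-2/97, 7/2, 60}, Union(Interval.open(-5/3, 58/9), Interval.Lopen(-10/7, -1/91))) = {-2/97, 7/2}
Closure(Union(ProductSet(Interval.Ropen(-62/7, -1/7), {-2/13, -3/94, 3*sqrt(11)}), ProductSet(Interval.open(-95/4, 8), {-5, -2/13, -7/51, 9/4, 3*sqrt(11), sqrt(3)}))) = Union(ProductSet(Interval(-95/4, 8), {-5, -2/13, -7/51, 9/4, 3*sqrt(11), sqrt(3)}), ProductSet(Interval(-62/7, -1/7), {-2/13, -3/94, 3*sqrt(11)}))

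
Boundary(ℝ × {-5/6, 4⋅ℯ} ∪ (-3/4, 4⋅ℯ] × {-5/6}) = ℝ × {-5/6, 4⋅ℯ}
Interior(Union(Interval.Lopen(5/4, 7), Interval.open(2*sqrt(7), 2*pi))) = Interval.open(5/4, 7)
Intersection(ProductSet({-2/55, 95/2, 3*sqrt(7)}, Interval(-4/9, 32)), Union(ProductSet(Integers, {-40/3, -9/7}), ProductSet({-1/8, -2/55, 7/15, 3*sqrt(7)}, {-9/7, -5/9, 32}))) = ProductSet({-2/55, 3*sqrt(7)}, {32})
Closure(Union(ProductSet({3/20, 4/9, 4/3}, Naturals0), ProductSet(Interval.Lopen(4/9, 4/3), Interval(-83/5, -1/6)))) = Union(ProductSet({3/20, 4/9, 4/3}, Union(Complement(Naturals0, Interval.open(-83/5, -1/6)), Naturals0)), ProductSet(Interval(4/9, 4/3), Interval(-83/5, -1/6)))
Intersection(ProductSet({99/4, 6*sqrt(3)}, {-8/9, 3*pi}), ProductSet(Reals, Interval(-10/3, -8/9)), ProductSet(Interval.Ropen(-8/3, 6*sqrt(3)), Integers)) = EmptySet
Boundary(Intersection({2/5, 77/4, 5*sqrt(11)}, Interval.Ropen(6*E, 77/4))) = {5*sqrt(11)}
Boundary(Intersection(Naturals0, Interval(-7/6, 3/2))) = Range(0, 2, 1)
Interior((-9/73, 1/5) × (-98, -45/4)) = (-9/73, 1/5) × (-98, -45/4)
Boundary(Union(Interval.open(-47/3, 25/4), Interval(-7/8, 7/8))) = {-47/3, 25/4}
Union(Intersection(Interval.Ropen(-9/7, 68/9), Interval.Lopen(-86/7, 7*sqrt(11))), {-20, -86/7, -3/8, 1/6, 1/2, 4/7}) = Union({-20, -86/7}, Interval.Ropen(-9/7, 68/9))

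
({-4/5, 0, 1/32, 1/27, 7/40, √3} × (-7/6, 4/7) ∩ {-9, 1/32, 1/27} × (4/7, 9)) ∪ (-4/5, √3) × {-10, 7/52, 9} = (-4/5, √3) × {-10, 7/52, 9}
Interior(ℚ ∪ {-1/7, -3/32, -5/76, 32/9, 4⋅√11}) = ∅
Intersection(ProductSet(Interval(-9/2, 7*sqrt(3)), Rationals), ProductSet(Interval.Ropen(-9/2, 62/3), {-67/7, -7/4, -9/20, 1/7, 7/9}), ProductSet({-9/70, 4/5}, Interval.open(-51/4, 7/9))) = ProductSet({-9/70, 4/5}, {-67/7, -7/4, -9/20, 1/7})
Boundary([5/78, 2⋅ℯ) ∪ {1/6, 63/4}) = {5/78, 63/4, 2⋅ℯ}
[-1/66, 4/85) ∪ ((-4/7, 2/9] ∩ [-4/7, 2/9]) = (-4/7, 2/9]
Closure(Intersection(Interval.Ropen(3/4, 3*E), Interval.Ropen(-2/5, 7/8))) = Interval(3/4, 7/8)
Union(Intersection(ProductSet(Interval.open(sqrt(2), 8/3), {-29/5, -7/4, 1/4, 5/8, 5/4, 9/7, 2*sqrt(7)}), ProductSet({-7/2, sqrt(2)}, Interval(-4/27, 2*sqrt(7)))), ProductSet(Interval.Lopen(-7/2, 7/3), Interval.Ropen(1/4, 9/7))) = ProductSet(Interval.Lopen(-7/2, 7/3), Interval.Ropen(1/4, 9/7))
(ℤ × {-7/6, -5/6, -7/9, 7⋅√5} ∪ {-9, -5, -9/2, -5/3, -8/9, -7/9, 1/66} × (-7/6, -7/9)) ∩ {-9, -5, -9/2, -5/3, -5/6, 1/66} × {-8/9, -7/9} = ({-9, -5} × {-7/9}) ∪ ({-9, -5, -9/2, -5/3, 1/66} × {-8/9})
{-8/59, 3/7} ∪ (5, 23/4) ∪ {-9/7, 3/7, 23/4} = {-9/7, -8/59, 3/7} ∪ (5, 23/4]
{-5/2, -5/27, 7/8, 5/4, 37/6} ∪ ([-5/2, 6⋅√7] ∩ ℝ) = [-5/2, 6⋅√7]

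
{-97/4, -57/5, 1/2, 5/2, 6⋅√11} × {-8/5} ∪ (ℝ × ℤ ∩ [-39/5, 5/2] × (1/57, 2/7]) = {-97/4, -57/5, 1/2, 5/2, 6⋅√11} × {-8/5}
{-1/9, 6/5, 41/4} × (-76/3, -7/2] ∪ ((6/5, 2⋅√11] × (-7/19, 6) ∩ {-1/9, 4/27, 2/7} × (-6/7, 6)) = {-1/9, 6/5, 41/4} × (-76/3, -7/2]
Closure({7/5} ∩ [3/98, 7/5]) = {7/5}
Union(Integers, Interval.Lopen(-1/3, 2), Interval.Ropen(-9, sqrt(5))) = Union(Integers, Interval.Ropen(-9, sqrt(5)))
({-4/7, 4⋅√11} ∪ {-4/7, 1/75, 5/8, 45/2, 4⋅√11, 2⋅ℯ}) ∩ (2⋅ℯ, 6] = ∅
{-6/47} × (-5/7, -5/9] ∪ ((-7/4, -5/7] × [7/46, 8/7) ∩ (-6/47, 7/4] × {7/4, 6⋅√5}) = {-6/47} × (-5/7, -5/9]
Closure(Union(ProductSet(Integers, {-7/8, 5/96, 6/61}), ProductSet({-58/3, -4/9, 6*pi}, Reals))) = Union(ProductSet({-58/3, -4/9, 6*pi}, Reals), ProductSet(Integers, {-7/8, 5/96, 6/61}))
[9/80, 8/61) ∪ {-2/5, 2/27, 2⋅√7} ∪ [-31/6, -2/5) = [-31/6, -2/5] ∪ {2/27, 2⋅√7} ∪ [9/80, 8/61)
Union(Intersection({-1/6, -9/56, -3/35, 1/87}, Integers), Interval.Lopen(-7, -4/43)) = Interval.Lopen(-7, -4/43)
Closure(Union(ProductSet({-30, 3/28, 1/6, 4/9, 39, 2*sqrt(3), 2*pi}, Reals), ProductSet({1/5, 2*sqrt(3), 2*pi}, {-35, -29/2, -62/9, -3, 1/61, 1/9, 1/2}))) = Union(ProductSet({1/5, 2*sqrt(3), 2*pi}, {-35, -29/2, -62/9, -3, 1/61, 1/9, 1/2}), ProductSet({-30, 3/28, 1/6, 4/9, 39, 2*sqrt(3), 2*pi}, Reals))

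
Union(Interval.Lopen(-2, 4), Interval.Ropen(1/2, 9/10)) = Interval.Lopen(-2, 4)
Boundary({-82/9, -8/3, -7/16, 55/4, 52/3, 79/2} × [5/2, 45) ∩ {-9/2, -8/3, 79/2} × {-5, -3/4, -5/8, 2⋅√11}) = {-8/3, 79/2} × {2⋅√11}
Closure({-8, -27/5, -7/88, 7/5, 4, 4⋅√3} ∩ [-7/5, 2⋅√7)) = {-7/88, 7/5, 4}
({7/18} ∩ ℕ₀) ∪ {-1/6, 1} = {-1/6, 1}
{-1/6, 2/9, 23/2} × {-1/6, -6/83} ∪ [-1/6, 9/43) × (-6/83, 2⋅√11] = ({-1/6, 2/9, 23/2} × {-1/6, -6/83}) ∪ ([-1/6, 9/43) × (-6/83, 2⋅√11])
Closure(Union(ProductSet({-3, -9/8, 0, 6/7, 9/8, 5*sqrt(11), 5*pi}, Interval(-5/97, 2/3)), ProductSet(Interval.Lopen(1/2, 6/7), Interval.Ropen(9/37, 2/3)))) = Union(ProductSet({1/2, 6/7}, Interval(9/37, 2/3)), ProductSet({-3, -9/8, 0, 6/7, 9/8, 5*sqrt(11), 5*pi}, Interval(-5/97, 2/3)), ProductSet(Interval(1/2, 6/7), {9/37, 2/3}), ProductSet(Interval.Lopen(1/2, 6/7), Interval.Ropen(9/37, 2/3)))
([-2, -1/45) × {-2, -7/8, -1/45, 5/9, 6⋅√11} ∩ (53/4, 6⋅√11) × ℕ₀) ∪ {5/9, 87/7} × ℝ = {5/9, 87/7} × ℝ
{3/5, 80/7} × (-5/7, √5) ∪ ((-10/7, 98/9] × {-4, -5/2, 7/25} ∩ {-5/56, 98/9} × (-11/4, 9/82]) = ({-5/56, 98/9} × {-5/2}) ∪ ({3/5, 80/7} × (-5/7, √5))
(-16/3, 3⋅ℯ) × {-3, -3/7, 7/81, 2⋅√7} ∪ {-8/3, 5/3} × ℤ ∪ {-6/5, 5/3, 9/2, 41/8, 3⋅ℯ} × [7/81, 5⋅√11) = ({-8/3, 5/3} × ℤ) ∪ ((-16/3, 3⋅ℯ) × {-3, -3/7, 7/81, 2⋅√7}) ∪ ({-6/5, 5/3, 9/2, 41/8, 3⋅ℯ} × [7/81, 5⋅√11))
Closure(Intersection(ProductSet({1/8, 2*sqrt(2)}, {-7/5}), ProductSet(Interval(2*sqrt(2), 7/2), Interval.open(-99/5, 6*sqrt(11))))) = ProductSet({2*sqrt(2)}, {-7/5})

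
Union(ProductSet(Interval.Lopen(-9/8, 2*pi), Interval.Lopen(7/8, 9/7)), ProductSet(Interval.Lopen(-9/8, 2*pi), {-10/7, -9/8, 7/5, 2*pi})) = ProductSet(Interval.Lopen(-9/8, 2*pi), Union({-10/7, -9/8, 7/5, 2*pi}, Interval.Lopen(7/8, 9/7)))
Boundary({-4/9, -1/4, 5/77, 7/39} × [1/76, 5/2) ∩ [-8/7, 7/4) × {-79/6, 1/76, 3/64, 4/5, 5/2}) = {-4/9, -1/4, 5/77, 7/39} × {1/76, 3/64, 4/5}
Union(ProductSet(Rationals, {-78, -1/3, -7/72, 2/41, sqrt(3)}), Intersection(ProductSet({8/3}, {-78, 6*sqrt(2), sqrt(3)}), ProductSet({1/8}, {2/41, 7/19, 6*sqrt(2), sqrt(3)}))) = ProductSet(Rationals, {-78, -1/3, -7/72, 2/41, sqrt(3)})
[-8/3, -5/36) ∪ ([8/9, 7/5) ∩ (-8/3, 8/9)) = [-8/3, -5/36)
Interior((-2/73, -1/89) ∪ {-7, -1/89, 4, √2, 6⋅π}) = (-2/73, -1/89)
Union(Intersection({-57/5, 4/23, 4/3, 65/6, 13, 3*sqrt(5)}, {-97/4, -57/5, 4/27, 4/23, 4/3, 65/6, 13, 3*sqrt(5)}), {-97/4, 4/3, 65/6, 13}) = {-97/4, -57/5, 4/23, 4/3, 65/6, 13, 3*sqrt(5)}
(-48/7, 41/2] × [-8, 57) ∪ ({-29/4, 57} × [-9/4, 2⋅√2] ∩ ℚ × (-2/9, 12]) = ((-48/7, 41/2] × [-8, 57)) ∪ ({-29/4, 57} × (-2/9, 2⋅√2])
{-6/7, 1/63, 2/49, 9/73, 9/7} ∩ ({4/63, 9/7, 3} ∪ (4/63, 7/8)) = {9/73, 9/7}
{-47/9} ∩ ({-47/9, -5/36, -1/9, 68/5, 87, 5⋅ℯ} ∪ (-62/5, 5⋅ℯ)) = {-47/9}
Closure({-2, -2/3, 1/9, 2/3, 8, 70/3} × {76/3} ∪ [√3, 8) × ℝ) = ([√3, 8] × ℝ) ∪ ({-2, -2/3, 1/9, 2/3, 8, 70/3} × {76/3})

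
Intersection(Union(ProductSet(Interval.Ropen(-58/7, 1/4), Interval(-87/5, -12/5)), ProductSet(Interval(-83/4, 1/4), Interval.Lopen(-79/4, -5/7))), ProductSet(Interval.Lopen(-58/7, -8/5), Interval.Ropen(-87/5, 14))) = ProductSet(Interval.Lopen(-58/7, -8/5), Interval(-87/5, -5/7))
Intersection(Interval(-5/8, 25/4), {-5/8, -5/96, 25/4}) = {-5/8, -5/96, 25/4}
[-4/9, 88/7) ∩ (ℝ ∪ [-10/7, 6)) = [-4/9, 88/7)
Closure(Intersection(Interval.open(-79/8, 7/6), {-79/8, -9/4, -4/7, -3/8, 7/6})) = {-9/4, -4/7, -3/8}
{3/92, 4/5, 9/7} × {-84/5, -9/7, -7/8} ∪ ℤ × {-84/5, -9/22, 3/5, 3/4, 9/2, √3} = ({3/92, 4/5, 9/7} × {-84/5, -9/7, -7/8}) ∪ (ℤ × {-84/5, -9/22, 3/5, 3/4, 9/2, √3})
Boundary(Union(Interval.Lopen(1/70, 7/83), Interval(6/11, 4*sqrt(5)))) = {1/70, 7/83, 6/11, 4*sqrt(5)}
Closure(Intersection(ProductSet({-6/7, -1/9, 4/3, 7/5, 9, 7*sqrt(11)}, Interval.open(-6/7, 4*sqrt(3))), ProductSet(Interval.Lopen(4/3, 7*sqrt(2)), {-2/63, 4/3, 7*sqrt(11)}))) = ProductSet({7/5, 9}, {-2/63, 4/3})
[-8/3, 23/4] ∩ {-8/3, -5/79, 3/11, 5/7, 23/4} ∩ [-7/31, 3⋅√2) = {-5/79, 3/11, 5/7}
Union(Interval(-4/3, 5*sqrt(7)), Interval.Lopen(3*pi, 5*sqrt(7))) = Interval(-4/3, 5*sqrt(7))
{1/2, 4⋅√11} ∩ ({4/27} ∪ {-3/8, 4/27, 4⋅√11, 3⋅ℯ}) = {4⋅√11}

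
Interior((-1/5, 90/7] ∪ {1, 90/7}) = (-1/5, 90/7)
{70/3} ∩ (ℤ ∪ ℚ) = {70/3}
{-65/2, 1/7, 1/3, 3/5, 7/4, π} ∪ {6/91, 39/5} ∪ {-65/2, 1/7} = {-65/2, 6/91, 1/7, 1/3, 3/5, 7/4, 39/5, π}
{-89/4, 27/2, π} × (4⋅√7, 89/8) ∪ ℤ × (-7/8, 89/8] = (ℤ × (-7/8, 89/8]) ∪ ({-89/4, 27/2, π} × (4⋅√7, 89/8))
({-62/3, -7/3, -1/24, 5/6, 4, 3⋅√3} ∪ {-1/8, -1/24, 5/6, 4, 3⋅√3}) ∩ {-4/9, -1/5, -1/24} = {-1/24}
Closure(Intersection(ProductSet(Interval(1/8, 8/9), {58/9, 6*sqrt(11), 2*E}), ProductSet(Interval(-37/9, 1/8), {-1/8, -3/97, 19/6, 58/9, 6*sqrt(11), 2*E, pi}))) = ProductSet({1/8}, {58/9, 6*sqrt(11), 2*E})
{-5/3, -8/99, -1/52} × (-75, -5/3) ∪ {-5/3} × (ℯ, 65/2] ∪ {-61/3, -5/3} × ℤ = ({-61/3, -5/3} × ℤ) ∪ ({-5/3} × (ℯ, 65/2]) ∪ ({-5/3, -8/99, -1/52} × (-75, -5/3))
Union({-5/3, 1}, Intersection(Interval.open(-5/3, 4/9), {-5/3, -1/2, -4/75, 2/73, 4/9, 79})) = {-5/3, -1/2, -4/75, 2/73, 1}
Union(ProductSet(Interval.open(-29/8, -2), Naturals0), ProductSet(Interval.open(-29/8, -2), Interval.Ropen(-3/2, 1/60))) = ProductSet(Interval.open(-29/8, -2), Union(Interval.Ropen(-3/2, 1/60), Naturals0))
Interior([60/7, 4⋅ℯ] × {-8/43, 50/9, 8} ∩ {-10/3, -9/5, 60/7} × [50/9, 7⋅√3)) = ∅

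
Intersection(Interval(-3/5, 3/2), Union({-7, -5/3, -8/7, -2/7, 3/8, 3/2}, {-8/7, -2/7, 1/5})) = {-2/7, 1/5, 3/8, 3/2}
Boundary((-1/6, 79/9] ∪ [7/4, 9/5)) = {-1/6, 79/9}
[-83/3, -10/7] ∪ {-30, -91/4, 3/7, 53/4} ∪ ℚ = ℚ ∪ [-83/3, -10/7]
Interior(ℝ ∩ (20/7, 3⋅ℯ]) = (20/7, 3⋅ℯ)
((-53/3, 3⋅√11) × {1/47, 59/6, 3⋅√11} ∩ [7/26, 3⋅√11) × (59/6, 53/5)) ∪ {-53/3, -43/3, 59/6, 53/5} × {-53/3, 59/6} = ({-53/3, -43/3, 59/6, 53/5} × {-53/3, 59/6}) ∪ ([7/26, 3⋅√11) × {3⋅√11})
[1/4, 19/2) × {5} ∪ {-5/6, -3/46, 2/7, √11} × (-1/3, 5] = ([1/4, 19/2) × {5}) ∪ ({-5/6, -3/46, 2/7, √11} × (-1/3, 5])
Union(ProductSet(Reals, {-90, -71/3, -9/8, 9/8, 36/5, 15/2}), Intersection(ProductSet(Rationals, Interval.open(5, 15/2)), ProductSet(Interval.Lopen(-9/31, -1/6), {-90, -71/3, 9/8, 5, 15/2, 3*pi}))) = ProductSet(Reals, {-90, -71/3, -9/8, 9/8, 36/5, 15/2})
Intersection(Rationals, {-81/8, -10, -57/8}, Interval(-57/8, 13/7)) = {-57/8}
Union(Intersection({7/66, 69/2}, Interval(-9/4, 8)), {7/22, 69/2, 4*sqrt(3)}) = {7/66, 7/22, 69/2, 4*sqrt(3)}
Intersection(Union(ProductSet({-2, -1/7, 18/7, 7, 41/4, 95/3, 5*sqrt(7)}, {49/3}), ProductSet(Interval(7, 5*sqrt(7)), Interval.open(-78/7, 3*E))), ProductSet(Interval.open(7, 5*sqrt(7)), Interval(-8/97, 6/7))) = ProductSet(Interval.open(7, 5*sqrt(7)), Interval(-8/97, 6/7))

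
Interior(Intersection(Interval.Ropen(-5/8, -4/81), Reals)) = Interval.open(-5/8, -4/81)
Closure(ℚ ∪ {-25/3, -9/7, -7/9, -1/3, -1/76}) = ℝ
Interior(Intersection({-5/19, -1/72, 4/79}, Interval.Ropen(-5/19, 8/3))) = EmptySet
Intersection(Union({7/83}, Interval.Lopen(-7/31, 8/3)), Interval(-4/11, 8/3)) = Interval.Lopen(-7/31, 8/3)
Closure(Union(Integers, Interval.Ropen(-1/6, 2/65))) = Union(Integers, Interval(-1/6, 2/65))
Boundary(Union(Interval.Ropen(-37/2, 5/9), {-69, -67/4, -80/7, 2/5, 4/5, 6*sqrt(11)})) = {-69, -37/2, 5/9, 4/5, 6*sqrt(11)}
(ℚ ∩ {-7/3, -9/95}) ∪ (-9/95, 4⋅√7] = {-7/3} ∪ [-9/95, 4⋅√7]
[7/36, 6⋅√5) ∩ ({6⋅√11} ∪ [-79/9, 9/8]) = [7/36, 9/8]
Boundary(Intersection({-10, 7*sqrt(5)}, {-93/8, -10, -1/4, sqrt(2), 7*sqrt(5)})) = {-10, 7*sqrt(5)}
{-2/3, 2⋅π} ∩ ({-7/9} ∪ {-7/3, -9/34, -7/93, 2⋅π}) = {2⋅π}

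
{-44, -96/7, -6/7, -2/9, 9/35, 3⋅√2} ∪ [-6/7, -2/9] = {-44, -96/7, 9/35, 3⋅√2} ∪ [-6/7, -2/9]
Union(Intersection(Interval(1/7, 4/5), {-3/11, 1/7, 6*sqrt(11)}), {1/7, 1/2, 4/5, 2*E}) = {1/7, 1/2, 4/5, 2*E}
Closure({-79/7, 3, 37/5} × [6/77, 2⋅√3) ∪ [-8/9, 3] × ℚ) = ([-8/9, 3] × ℝ) ∪ ({-79/7, 3, 37/5} × [6/77, 2⋅√3])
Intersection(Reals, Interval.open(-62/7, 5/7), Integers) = Range(-8, 1, 1)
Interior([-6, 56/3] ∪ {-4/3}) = (-6, 56/3)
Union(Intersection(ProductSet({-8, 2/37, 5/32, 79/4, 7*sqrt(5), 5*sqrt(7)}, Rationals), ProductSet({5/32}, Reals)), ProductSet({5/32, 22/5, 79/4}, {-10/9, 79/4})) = Union(ProductSet({5/32}, Rationals), ProductSet({5/32, 22/5, 79/4}, {-10/9, 79/4}))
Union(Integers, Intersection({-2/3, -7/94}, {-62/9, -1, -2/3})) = Union({-2/3}, Integers)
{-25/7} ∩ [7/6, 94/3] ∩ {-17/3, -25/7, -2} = ∅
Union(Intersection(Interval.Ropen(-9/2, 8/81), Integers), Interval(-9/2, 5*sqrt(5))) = Union(Interval(-9/2, 5*sqrt(5)), Range(-4, 1, 1))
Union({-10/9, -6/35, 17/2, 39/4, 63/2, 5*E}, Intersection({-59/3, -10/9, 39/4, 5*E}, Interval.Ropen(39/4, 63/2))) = {-10/9, -6/35, 17/2, 39/4, 63/2, 5*E}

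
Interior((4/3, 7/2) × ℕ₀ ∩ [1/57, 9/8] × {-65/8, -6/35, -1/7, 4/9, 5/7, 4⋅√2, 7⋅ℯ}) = ∅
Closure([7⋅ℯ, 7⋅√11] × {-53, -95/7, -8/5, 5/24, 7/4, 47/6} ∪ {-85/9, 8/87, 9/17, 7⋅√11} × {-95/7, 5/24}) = ({-85/9, 8/87, 9/17, 7⋅√11} × {-95/7, 5/24}) ∪ ([7⋅ℯ, 7⋅√11] × {-53, -95/7, -8/5, 5/24, 7/4, 47/6})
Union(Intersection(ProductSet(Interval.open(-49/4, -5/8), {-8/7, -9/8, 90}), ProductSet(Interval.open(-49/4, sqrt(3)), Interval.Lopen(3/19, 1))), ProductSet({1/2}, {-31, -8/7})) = ProductSet({1/2}, {-31, -8/7})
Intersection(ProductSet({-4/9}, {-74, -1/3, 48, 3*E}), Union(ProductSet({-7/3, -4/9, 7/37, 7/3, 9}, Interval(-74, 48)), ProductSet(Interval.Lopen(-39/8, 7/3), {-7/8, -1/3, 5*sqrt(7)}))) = ProductSet({-4/9}, {-74, -1/3, 48, 3*E})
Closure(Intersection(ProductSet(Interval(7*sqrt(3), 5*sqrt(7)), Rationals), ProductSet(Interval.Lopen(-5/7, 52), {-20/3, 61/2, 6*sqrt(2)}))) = ProductSet(Interval(7*sqrt(3), 5*sqrt(7)), {-20/3, 61/2})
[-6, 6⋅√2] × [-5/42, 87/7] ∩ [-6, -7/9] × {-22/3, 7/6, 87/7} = [-6, -7/9] × {7/6, 87/7}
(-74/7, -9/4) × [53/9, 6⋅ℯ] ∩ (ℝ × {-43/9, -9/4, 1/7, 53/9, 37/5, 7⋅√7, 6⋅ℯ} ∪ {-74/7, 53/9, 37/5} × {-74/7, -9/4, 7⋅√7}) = (-74/7, -9/4) × {53/9, 37/5, 6⋅ℯ}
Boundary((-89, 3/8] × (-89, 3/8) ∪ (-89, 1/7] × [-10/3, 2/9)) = ({-89, 3/8} × [-89, 3/8]) ∪ ([-89, 3/8] × {-89, 3/8})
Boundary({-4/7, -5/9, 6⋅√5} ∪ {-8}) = {-8, -4/7, -5/9, 6⋅√5}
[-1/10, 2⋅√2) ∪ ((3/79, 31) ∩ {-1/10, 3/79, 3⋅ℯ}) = [-1/10, 2⋅√2) ∪ {3⋅ℯ}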